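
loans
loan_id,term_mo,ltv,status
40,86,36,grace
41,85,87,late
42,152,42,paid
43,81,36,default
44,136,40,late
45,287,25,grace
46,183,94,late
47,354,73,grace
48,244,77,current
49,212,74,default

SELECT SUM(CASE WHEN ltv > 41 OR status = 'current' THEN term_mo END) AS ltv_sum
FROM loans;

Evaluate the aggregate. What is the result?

1230

loan_id=40: ✗
loan_id=41: ✓ → 85
loan_id=42: ✓ → 152
loan_id=43: ✗
loan_id=44: ✗
loan_id=45: ✗
loan_id=46: ✓ → 183
loan_id=47: ✓ → 354
loan_id=48: ✓ → 244
loan_id=49: ✓ → 212
ltv_sum = 85 + 152 + 183 + 354 + 244 + 212 = 1230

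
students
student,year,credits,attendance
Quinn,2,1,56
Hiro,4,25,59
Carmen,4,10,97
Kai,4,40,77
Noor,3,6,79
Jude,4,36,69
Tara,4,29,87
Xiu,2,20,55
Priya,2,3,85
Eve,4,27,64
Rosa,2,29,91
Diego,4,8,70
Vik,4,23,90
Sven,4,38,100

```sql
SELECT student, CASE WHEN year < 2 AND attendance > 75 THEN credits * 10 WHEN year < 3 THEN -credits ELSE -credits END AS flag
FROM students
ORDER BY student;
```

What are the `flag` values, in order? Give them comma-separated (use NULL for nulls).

student=Carmen: ELSE → -10
student=Diego: ELSE → -8
student=Eve: ELSE → -27
student=Hiro: ELSE → -25
student=Jude: ELSE → -36
student=Kai: ELSE → -40
student=Noor: ELSE → -6
student=Priya: year < 3 → -3
student=Quinn: year < 3 → -1
student=Rosa: year < 3 → -29
student=Sven: ELSE → -38
student=Tara: ELSE → -29
student=Vik: ELSE → -23
student=Xiu: year < 3 → -20

-10, -8, -27, -25, -36, -40, -6, -3, -1, -29, -38, -29, -23, -20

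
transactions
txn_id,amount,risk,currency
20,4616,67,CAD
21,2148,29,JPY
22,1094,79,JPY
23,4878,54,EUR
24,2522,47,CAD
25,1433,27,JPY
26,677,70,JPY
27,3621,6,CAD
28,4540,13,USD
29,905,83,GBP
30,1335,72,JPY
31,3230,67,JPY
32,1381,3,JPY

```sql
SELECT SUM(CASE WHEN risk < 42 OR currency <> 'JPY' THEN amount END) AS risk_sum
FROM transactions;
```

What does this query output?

txn_id=20: ✓ → 4616
txn_id=21: ✓ → 2148
txn_id=22: ✗
txn_id=23: ✓ → 4878
txn_id=24: ✓ → 2522
txn_id=25: ✓ → 1433
txn_id=26: ✗
txn_id=27: ✓ → 3621
txn_id=28: ✓ → 4540
txn_id=29: ✓ → 905
txn_id=30: ✗
txn_id=31: ✗
txn_id=32: ✓ → 1381
risk_sum = 4616 + 2148 + 4878 + 2522 + 1433 + 3621 + 4540 + 905 + 1381 = 26044

26044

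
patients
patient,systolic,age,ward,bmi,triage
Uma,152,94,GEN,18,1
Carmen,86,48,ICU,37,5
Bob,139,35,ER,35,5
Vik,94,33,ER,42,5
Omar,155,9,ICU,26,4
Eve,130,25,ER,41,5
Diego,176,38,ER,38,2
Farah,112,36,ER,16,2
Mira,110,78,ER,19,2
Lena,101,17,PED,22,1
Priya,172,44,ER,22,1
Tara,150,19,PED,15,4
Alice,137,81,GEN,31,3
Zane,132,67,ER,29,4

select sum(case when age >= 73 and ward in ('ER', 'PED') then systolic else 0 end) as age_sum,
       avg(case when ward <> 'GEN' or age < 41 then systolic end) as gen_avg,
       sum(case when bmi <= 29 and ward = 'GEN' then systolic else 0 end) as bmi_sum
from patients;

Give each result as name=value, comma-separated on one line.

[age_sum: age >= 73 and ward in ('ER', 'PED')]
patient=Uma: ✗
patient=Carmen: ✗
patient=Bob: ✗
patient=Vik: ✗
patient=Omar: ✗
patient=Eve: ✗
patient=Diego: ✗
patient=Farah: ✗
patient=Mira: ✓ → 110
patient=Lena: ✗
patient=Priya: ✗
patient=Tara: ✗
patient=Alice: ✗
patient=Zane: ✗
age_sum = 110
—
[gen_avg: ward <> 'GEN' or age < 41]
patient=Uma: ✗
patient=Carmen: ✓ → 86
patient=Bob: ✓ → 139
patient=Vik: ✓ → 94
patient=Omar: ✓ → 155
patient=Eve: ✓ → 130
patient=Diego: ✓ → 176
patient=Farah: ✓ → 112
patient=Mira: ✓ → 110
patient=Lena: ✓ → 101
patient=Priya: ✓ → 172
patient=Tara: ✓ → 150
patient=Alice: ✗
patient=Zane: ✓ → 132
gen_avg = (86 + 139 + 94 + 155 + 130 + 176 + 112 + 110 + 101 + 172 + 150 + 132) / 12 = 129.75
—
[bmi_sum: bmi <= 29 and ward = 'GEN']
patient=Uma: ✓ → 152
patient=Carmen: ✗
patient=Bob: ✗
patient=Vik: ✗
patient=Omar: ✗
patient=Eve: ✗
patient=Diego: ✗
patient=Farah: ✗
patient=Mira: ✗
patient=Lena: ✗
patient=Priya: ✗
patient=Tara: ✗
patient=Alice: ✗
patient=Zane: ✗
bmi_sum = 152

age_sum=110, gen_avg=129.75, bmi_sum=152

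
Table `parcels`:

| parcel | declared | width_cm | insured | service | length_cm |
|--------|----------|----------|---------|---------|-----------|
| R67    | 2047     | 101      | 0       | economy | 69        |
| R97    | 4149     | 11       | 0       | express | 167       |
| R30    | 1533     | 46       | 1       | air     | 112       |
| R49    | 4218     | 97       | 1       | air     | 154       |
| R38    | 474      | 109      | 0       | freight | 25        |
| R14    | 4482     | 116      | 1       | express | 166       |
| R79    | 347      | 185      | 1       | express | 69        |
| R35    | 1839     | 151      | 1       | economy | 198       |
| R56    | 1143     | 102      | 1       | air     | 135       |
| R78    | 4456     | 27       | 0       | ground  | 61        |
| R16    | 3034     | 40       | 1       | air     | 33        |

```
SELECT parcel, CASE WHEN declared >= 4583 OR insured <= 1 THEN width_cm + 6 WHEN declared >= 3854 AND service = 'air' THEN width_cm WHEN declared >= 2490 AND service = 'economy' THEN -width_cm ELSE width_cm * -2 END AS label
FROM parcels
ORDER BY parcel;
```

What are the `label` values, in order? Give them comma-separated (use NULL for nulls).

parcel=R14: declared >= 4583 OR insured <= 1 → 122
parcel=R16: declared >= 4583 OR insured <= 1 → 46
parcel=R30: declared >= 4583 OR insured <= 1 → 52
parcel=R35: declared >= 4583 OR insured <= 1 → 157
parcel=R38: declared >= 4583 OR insured <= 1 → 115
parcel=R49: declared >= 4583 OR insured <= 1 → 103
parcel=R56: declared >= 4583 OR insured <= 1 → 108
parcel=R67: declared >= 4583 OR insured <= 1 → 107
parcel=R78: declared >= 4583 OR insured <= 1 → 33
parcel=R79: declared >= 4583 OR insured <= 1 → 191
parcel=R97: declared >= 4583 OR insured <= 1 → 17

122, 46, 52, 157, 115, 103, 108, 107, 33, 191, 17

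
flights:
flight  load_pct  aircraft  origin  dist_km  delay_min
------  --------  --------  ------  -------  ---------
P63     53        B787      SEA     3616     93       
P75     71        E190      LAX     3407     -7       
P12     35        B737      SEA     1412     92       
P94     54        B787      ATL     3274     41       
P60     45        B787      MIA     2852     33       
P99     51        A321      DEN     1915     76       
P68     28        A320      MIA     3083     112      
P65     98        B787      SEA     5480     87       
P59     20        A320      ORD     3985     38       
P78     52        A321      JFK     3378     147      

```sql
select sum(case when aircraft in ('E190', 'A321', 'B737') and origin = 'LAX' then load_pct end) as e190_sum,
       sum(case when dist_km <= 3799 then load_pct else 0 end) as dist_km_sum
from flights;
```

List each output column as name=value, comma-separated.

[e190_sum: aircraft in ('E190', 'A321', 'B737') and origin = 'LAX']
flight=P63: ✗
flight=P75: ✓ → 71
flight=P12: ✗
flight=P94: ✗
flight=P60: ✗
flight=P99: ✗
flight=P68: ✗
flight=P65: ✗
flight=P59: ✗
flight=P78: ✗
e190_sum = 71
—
[dist_km_sum: dist_km <= 3799]
flight=P63: ✓ → 53
flight=P75: ✓ → 71
flight=P12: ✓ → 35
flight=P94: ✓ → 54
flight=P60: ✓ → 45
flight=P99: ✓ → 51
flight=P68: ✓ → 28
flight=P65: ✗
flight=P59: ✗
flight=P78: ✓ → 52
dist_km_sum = 53 + 71 + 35 + 54 + 45 + 51 + 28 + 52 = 389

e190_sum=71, dist_km_sum=389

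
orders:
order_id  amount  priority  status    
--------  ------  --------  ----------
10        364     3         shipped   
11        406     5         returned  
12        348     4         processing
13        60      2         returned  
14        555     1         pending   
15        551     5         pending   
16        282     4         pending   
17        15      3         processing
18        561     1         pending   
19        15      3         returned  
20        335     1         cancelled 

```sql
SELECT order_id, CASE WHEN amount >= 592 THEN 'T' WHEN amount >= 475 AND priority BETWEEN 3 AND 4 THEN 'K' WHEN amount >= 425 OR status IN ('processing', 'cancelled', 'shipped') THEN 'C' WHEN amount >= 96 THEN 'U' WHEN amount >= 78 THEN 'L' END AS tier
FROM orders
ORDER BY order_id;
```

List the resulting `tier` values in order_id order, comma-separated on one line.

order_id=10: amount >= 425 OR status IN ('processing', 'cancelled', 'shipped') → C
order_id=11: amount >= 96 → U
order_id=12: amount >= 425 OR status IN ('processing', 'cancelled', 'shipped') → C
order_id=13: (no match → NULL) → NULL
order_id=14: amount >= 425 OR status IN ('processing', 'cancelled', 'shipped') → C
order_id=15: amount >= 425 OR status IN ('processing', 'cancelled', 'shipped') → C
order_id=16: amount >= 96 → U
order_id=17: amount >= 425 OR status IN ('processing', 'cancelled', 'shipped') → C
order_id=18: amount >= 425 OR status IN ('processing', 'cancelled', 'shipped') → C
order_id=19: (no match → NULL) → NULL
order_id=20: amount >= 425 OR status IN ('processing', 'cancelled', 'shipped') → C

C, U, C, NULL, C, C, U, C, C, NULL, C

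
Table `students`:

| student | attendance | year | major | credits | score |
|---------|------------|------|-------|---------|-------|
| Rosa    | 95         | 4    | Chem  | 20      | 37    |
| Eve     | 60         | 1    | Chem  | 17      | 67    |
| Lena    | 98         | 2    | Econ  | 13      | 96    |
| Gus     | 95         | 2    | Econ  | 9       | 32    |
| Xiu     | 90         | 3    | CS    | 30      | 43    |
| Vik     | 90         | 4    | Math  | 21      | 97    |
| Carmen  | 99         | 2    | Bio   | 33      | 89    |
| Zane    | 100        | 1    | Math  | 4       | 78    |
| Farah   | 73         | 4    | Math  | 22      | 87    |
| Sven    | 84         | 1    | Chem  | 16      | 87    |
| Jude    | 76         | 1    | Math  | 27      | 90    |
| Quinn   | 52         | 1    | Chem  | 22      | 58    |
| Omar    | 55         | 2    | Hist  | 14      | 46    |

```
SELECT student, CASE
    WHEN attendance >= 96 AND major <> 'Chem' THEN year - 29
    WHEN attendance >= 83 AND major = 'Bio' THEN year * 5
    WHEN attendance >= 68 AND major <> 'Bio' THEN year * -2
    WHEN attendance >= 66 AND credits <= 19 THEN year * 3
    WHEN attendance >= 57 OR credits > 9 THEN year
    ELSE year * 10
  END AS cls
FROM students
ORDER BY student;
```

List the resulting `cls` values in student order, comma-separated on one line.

-27, 1, -8, -4, -2, -27, 2, 1, -8, -2, -8, -6, -28

student=Carmen: attendance >= 96 AND major <> 'Chem' → -27
student=Eve: attendance >= 57 OR credits > 9 → 1
student=Farah: attendance >= 68 AND major <> 'Bio' → -8
student=Gus: attendance >= 68 AND major <> 'Bio' → -4
student=Jude: attendance >= 68 AND major <> 'Bio' → -2
student=Lena: attendance >= 96 AND major <> 'Chem' → -27
student=Omar: attendance >= 57 OR credits > 9 → 2
student=Quinn: attendance >= 57 OR credits > 9 → 1
student=Rosa: attendance >= 68 AND major <> 'Bio' → -8
student=Sven: attendance >= 68 AND major <> 'Bio' → -2
student=Vik: attendance >= 68 AND major <> 'Bio' → -8
student=Xiu: attendance >= 68 AND major <> 'Bio' → -6
student=Zane: attendance >= 96 AND major <> 'Chem' → -28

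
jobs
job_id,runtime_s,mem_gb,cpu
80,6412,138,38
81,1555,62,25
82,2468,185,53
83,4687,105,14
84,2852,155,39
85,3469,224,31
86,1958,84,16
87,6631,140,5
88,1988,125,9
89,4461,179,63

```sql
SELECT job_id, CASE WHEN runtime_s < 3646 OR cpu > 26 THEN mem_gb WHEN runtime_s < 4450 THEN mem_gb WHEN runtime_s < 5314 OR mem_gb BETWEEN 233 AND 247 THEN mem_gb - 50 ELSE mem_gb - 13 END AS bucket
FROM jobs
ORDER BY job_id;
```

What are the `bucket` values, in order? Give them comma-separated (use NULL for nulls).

job_id=80: runtime_s < 3646 OR cpu > 26 → 138
job_id=81: runtime_s < 3646 OR cpu > 26 → 62
job_id=82: runtime_s < 3646 OR cpu > 26 → 185
job_id=83: runtime_s < 5314 OR mem_gb BETWEEN 233 AND 247 → 55
job_id=84: runtime_s < 3646 OR cpu > 26 → 155
job_id=85: runtime_s < 3646 OR cpu > 26 → 224
job_id=86: runtime_s < 3646 OR cpu > 26 → 84
job_id=87: ELSE → 127
job_id=88: runtime_s < 3646 OR cpu > 26 → 125
job_id=89: runtime_s < 3646 OR cpu > 26 → 179

138, 62, 185, 55, 155, 224, 84, 127, 125, 179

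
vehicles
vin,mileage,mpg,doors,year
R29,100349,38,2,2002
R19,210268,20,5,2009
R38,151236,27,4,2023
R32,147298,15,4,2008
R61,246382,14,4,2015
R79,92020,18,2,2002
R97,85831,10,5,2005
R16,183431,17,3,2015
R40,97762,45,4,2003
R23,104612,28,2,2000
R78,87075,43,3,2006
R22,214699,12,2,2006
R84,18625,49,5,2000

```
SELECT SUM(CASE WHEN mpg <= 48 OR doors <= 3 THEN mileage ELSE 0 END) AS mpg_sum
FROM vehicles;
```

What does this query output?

1720963

vin=R29: ✓ → 100349
vin=R19: ✓ → 210268
vin=R38: ✓ → 151236
vin=R32: ✓ → 147298
vin=R61: ✓ → 246382
vin=R79: ✓ → 92020
vin=R97: ✓ → 85831
vin=R16: ✓ → 183431
vin=R40: ✓ → 97762
vin=R23: ✓ → 104612
vin=R78: ✓ → 87075
vin=R22: ✓ → 214699
vin=R84: ✗
mpg_sum = 100349 + 210268 + 151236 + 147298 + 246382 + 92020 + 85831 + 183431 + 97762 + 104612 + 87075 + 214699 = 1720963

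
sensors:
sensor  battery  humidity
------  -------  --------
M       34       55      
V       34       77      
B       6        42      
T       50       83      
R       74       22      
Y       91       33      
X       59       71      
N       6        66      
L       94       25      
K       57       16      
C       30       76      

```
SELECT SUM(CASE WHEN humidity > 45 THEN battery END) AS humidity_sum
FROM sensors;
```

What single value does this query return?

sensor=M: ✓ → 34
sensor=V: ✓ → 34
sensor=B: ✗
sensor=T: ✓ → 50
sensor=R: ✗
sensor=Y: ✗
sensor=X: ✓ → 59
sensor=N: ✓ → 6
sensor=L: ✗
sensor=K: ✗
sensor=C: ✓ → 30
humidity_sum = 34 + 34 + 50 + 59 + 6 + 30 = 213

213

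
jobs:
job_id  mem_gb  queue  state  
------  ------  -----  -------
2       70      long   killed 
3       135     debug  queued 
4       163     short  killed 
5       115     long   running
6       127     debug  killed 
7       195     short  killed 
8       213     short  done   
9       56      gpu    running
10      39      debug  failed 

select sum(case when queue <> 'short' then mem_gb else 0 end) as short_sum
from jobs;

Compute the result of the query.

542

job_id=2: ✓ → 70
job_id=3: ✓ → 135
job_id=4: ✗
job_id=5: ✓ → 115
job_id=6: ✓ → 127
job_id=7: ✗
job_id=8: ✗
job_id=9: ✓ → 56
job_id=10: ✓ → 39
short_sum = 70 + 135 + 115 + 127 + 56 + 39 = 542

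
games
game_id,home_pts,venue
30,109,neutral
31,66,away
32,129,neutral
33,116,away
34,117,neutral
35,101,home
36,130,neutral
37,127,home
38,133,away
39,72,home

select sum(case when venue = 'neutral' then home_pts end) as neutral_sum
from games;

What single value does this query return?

485

game_id=30: ✓ → 109
game_id=31: ✗
game_id=32: ✓ → 129
game_id=33: ✗
game_id=34: ✓ → 117
game_id=35: ✗
game_id=36: ✓ → 130
game_id=37: ✗
game_id=38: ✗
game_id=39: ✗
neutral_sum = 109 + 129 + 117 + 130 = 485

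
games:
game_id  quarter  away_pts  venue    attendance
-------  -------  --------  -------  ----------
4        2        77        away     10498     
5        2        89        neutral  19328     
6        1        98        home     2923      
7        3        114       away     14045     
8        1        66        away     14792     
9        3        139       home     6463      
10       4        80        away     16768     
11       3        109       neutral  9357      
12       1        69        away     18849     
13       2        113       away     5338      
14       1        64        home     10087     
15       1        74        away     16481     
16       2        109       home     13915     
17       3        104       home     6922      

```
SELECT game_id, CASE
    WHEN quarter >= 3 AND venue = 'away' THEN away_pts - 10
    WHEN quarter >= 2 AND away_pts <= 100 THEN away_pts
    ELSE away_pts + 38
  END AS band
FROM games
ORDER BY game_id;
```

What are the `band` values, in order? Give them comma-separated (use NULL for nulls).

77, 89, 136, 104, 104, 177, 70, 147, 107, 151, 102, 112, 147, 142

game_id=4: quarter >= 2 AND away_pts <= 100 → 77
game_id=5: quarter >= 2 AND away_pts <= 100 → 89
game_id=6: ELSE → 136
game_id=7: quarter >= 3 AND venue = 'away' → 104
game_id=8: ELSE → 104
game_id=9: ELSE → 177
game_id=10: quarter >= 3 AND venue = 'away' → 70
game_id=11: ELSE → 147
game_id=12: ELSE → 107
game_id=13: ELSE → 151
game_id=14: ELSE → 102
game_id=15: ELSE → 112
game_id=16: ELSE → 147
game_id=17: ELSE → 142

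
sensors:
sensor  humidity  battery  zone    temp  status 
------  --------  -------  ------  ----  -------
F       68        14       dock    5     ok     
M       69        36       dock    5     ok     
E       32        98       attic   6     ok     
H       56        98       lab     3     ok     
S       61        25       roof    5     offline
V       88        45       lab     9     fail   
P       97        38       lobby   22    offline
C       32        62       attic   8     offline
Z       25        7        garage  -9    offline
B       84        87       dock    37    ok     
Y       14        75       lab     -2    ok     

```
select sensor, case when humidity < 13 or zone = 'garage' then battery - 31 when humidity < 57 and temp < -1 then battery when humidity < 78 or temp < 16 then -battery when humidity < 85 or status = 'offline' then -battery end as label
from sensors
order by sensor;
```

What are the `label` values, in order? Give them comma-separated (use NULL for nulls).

sensor=B: humidity < 85 or status = 'offline' → -87
sensor=C: humidity < 78 or temp < 16 → -62
sensor=E: humidity < 78 or temp < 16 → -98
sensor=F: humidity < 78 or temp < 16 → -14
sensor=H: humidity < 78 or temp < 16 → -98
sensor=M: humidity < 78 or temp < 16 → -36
sensor=P: humidity < 85 or status = 'offline' → -38
sensor=S: humidity < 78 or temp < 16 → -25
sensor=V: humidity < 78 or temp < 16 → -45
sensor=Y: humidity < 57 and temp < -1 → 75
sensor=Z: humidity < 13 or zone = 'garage' → -24

-87, -62, -98, -14, -98, -36, -38, -25, -45, 75, -24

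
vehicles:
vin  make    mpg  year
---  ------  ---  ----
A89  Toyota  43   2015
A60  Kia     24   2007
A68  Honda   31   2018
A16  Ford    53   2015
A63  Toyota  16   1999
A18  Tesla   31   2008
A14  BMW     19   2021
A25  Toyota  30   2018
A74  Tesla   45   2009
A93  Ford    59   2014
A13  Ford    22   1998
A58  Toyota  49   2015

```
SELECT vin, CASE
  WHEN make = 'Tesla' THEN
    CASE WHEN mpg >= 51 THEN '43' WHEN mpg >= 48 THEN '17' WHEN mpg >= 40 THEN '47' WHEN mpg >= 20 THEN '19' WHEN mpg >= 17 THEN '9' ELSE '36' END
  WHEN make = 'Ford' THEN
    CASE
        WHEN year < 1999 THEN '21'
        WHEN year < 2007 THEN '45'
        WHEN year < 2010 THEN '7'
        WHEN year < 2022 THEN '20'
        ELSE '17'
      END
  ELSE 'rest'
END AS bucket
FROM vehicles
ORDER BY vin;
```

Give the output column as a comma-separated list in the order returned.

vin=A13: make='Ford' → inner[year < 1999] → 21
vin=A14: make='BMW' → outer ELSE → rest
vin=A16: make='Ford' → inner[year < 2022] → 20
vin=A18: make='Tesla' → inner[mpg >= 20] → 19
vin=A25: make='Toyota' → outer ELSE → rest
vin=A58: make='Toyota' → outer ELSE → rest
vin=A60: make='Kia' → outer ELSE → rest
vin=A63: make='Toyota' → outer ELSE → rest
vin=A68: make='Honda' → outer ELSE → rest
vin=A74: make='Tesla' → inner[mpg >= 40] → 47
vin=A89: make='Toyota' → outer ELSE → rest
vin=A93: make='Ford' → inner[year < 2022] → 20

21, rest, 20, 19, rest, rest, rest, rest, rest, 47, rest, 20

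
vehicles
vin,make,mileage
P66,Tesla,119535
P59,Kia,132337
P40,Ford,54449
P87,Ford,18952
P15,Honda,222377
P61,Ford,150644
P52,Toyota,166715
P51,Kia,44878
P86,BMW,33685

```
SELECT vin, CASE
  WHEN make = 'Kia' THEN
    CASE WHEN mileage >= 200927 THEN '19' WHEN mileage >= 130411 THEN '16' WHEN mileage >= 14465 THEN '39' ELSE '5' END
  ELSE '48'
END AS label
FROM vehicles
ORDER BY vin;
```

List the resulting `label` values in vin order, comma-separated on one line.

48, 48, 39, 48, 16, 48, 48, 48, 48

vin=P15: make='Honda' → outer ELSE → 48
vin=P40: make='Ford' → outer ELSE → 48
vin=P51: make='Kia' → inner[mileage >= 14465] → 39
vin=P52: make='Toyota' → outer ELSE → 48
vin=P59: make='Kia' → inner[mileage >= 130411] → 16
vin=P61: make='Ford' → outer ELSE → 48
vin=P66: make='Tesla' → outer ELSE → 48
vin=P86: make='BMW' → outer ELSE → 48
vin=P87: make='Ford' → outer ELSE → 48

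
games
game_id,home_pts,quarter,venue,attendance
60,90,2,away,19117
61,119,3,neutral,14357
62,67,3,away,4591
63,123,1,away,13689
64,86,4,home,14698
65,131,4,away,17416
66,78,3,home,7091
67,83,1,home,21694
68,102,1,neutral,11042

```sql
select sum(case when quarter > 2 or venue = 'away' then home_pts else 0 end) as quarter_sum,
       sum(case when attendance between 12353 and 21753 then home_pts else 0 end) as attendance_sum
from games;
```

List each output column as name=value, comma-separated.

[quarter_sum: quarter > 2 or venue = 'away']
game_id=60: ✓ → 90
game_id=61: ✓ → 119
game_id=62: ✓ → 67
game_id=63: ✓ → 123
game_id=64: ✓ → 86
game_id=65: ✓ → 131
game_id=66: ✓ → 78
game_id=67: ✗
game_id=68: ✗
quarter_sum = 90 + 119 + 67 + 123 + 86 + 131 + 78 = 694
—
[attendance_sum: attendance between 12353 and 21753]
game_id=60: ✓ → 90
game_id=61: ✓ → 119
game_id=62: ✗
game_id=63: ✓ → 123
game_id=64: ✓ → 86
game_id=65: ✓ → 131
game_id=66: ✗
game_id=67: ✓ → 83
game_id=68: ✗
attendance_sum = 90 + 119 + 123 + 86 + 131 + 83 = 632

quarter_sum=694, attendance_sum=632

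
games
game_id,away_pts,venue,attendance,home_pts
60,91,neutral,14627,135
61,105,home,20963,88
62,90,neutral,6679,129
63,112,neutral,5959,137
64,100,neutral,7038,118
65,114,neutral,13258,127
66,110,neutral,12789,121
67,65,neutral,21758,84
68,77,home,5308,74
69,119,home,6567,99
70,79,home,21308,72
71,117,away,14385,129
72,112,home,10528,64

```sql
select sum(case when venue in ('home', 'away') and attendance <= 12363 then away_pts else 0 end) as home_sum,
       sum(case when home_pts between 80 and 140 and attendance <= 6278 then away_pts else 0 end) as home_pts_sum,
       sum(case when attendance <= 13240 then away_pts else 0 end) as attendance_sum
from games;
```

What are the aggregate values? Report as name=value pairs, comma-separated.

[home_sum: venue in ('home', 'away') and attendance <= 12363]
game_id=60: ✗
game_id=61: ✗
game_id=62: ✗
game_id=63: ✗
game_id=64: ✗
game_id=65: ✗
game_id=66: ✗
game_id=67: ✗
game_id=68: ✓ → 77
game_id=69: ✓ → 119
game_id=70: ✗
game_id=71: ✗
game_id=72: ✓ → 112
home_sum = 77 + 119 + 112 = 308
—
[home_pts_sum: home_pts between 80 and 140 and attendance <= 6278]
game_id=60: ✗
game_id=61: ✗
game_id=62: ✗
game_id=63: ✓ → 112
game_id=64: ✗
game_id=65: ✗
game_id=66: ✗
game_id=67: ✗
game_id=68: ✗
game_id=69: ✗
game_id=70: ✗
game_id=71: ✗
game_id=72: ✗
home_pts_sum = 112
—
[attendance_sum: attendance <= 13240]
game_id=60: ✗
game_id=61: ✗
game_id=62: ✓ → 90
game_id=63: ✓ → 112
game_id=64: ✓ → 100
game_id=65: ✗
game_id=66: ✓ → 110
game_id=67: ✗
game_id=68: ✓ → 77
game_id=69: ✓ → 119
game_id=70: ✗
game_id=71: ✗
game_id=72: ✓ → 112
attendance_sum = 90 + 112 + 100 + 110 + 77 + 119 + 112 = 720

home_sum=308, home_pts_sum=112, attendance_sum=720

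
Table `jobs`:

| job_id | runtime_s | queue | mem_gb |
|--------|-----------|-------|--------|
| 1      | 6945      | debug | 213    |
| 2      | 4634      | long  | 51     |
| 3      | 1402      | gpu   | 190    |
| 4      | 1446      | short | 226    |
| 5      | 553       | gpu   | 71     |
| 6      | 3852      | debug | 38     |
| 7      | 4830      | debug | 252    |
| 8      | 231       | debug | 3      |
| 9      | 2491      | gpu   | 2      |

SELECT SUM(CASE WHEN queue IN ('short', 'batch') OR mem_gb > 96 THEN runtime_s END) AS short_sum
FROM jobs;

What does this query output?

job_id=1: ✓ → 6945
job_id=2: ✗
job_id=3: ✓ → 1402
job_id=4: ✓ → 1446
job_id=5: ✗
job_id=6: ✗
job_id=7: ✓ → 4830
job_id=8: ✗
job_id=9: ✗
short_sum = 6945 + 1402 + 1446 + 4830 = 14623

14623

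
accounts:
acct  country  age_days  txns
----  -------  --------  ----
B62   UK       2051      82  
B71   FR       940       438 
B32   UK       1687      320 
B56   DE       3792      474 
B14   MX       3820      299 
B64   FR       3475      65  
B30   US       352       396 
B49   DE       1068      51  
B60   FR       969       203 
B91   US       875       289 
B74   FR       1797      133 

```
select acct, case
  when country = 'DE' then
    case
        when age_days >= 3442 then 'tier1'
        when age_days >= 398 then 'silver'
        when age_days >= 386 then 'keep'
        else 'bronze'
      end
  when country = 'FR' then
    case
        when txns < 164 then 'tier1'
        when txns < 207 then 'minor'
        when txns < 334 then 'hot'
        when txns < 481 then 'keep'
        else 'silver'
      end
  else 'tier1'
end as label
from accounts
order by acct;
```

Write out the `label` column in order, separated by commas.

acct=B14: country='MX' → outer ELSE → tier1
acct=B30: country='US' → outer ELSE → tier1
acct=B32: country='UK' → outer ELSE → tier1
acct=B49: country='DE' → inner[age_days >= 398] → silver
acct=B56: country='DE' → inner[age_days >= 3442] → tier1
acct=B60: country='FR' → inner[txns < 207] → minor
acct=B62: country='UK' → outer ELSE → tier1
acct=B64: country='FR' → inner[txns < 164] → tier1
acct=B71: country='FR' → inner[txns < 481] → keep
acct=B74: country='FR' → inner[txns < 164] → tier1
acct=B91: country='US' → outer ELSE → tier1

tier1, tier1, tier1, silver, tier1, minor, tier1, tier1, keep, tier1, tier1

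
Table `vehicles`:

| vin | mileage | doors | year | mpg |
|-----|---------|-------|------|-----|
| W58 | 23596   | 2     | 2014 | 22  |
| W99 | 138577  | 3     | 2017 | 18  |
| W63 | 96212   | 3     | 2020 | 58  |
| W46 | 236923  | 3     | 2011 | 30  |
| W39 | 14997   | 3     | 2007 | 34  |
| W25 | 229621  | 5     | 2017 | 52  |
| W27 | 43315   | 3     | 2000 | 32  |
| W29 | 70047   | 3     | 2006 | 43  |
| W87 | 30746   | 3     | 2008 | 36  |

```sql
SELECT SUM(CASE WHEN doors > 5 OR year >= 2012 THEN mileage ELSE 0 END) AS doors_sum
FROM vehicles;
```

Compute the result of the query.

vin=W58: ✓ → 23596
vin=W99: ✓ → 138577
vin=W63: ✓ → 96212
vin=W46: ✗
vin=W39: ✗
vin=W25: ✓ → 229621
vin=W27: ✗
vin=W29: ✗
vin=W87: ✗
doors_sum = 23596 + 138577 + 96212 + 229621 = 488006

488006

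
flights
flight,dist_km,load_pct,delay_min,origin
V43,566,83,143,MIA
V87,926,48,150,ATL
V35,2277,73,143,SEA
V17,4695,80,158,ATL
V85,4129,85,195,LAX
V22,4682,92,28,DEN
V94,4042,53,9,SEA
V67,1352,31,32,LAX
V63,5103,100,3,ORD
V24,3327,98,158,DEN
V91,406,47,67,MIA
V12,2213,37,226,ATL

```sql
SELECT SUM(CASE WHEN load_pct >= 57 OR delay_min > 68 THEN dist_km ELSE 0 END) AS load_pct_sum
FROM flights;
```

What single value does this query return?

flight=V43: ✓ → 566
flight=V87: ✓ → 926
flight=V35: ✓ → 2277
flight=V17: ✓ → 4695
flight=V85: ✓ → 4129
flight=V22: ✓ → 4682
flight=V94: ✗
flight=V67: ✗
flight=V63: ✓ → 5103
flight=V24: ✓ → 3327
flight=V91: ✗
flight=V12: ✓ → 2213
load_pct_sum = 566 + 926 + 2277 + 4695 + 4129 + 4682 + 5103 + 3327 + 2213 = 27918

27918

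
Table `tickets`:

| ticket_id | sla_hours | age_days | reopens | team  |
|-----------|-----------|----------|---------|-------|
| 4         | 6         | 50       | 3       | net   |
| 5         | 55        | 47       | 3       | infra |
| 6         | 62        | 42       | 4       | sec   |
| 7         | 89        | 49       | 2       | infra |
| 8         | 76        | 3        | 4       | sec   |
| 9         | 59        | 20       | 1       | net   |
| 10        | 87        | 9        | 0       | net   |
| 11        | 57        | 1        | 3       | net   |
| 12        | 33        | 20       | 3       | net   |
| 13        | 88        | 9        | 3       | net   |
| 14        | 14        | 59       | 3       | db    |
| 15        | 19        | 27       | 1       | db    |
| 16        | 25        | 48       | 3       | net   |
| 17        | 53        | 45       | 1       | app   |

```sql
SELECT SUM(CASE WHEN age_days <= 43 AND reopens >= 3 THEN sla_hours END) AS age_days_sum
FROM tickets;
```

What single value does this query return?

ticket_id=4: ✗
ticket_id=5: ✗
ticket_id=6: ✓ → 62
ticket_id=7: ✗
ticket_id=8: ✓ → 76
ticket_id=9: ✗
ticket_id=10: ✗
ticket_id=11: ✓ → 57
ticket_id=12: ✓ → 33
ticket_id=13: ✓ → 88
ticket_id=14: ✗
ticket_id=15: ✗
ticket_id=16: ✗
ticket_id=17: ✗
age_days_sum = 62 + 76 + 57 + 33 + 88 = 316

316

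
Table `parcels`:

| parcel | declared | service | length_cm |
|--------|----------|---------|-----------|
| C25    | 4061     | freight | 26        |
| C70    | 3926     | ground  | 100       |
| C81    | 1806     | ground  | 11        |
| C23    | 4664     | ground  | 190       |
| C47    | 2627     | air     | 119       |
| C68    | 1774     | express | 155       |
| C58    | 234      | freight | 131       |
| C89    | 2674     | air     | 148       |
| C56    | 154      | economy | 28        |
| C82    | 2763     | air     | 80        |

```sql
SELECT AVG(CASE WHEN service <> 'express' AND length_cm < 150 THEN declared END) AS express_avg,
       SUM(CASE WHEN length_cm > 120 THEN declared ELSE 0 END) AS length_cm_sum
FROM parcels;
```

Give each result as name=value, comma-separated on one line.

[express_avg: service <> 'express' AND length_cm < 150]
parcel=C25: ✓ → 4061
parcel=C70: ✓ → 3926
parcel=C81: ✓ → 1806
parcel=C23: ✗
parcel=C47: ✓ → 2627
parcel=C68: ✗
parcel=C58: ✓ → 234
parcel=C89: ✓ → 2674
parcel=C56: ✓ → 154
parcel=C82: ✓ → 2763
express_avg = (4061 + 3926 + 1806 + 2627 + 234 + 2674 + 154 + 2763) / 8 = 2280.625
—
[length_cm_sum: length_cm > 120]
parcel=C25: ✗
parcel=C70: ✗
parcel=C81: ✗
parcel=C23: ✓ → 4664
parcel=C47: ✗
parcel=C68: ✓ → 1774
parcel=C58: ✓ → 234
parcel=C89: ✓ → 2674
parcel=C56: ✗
parcel=C82: ✗
length_cm_sum = 4664 + 1774 + 234 + 2674 = 9346

express_avg=2280.625, length_cm_sum=9346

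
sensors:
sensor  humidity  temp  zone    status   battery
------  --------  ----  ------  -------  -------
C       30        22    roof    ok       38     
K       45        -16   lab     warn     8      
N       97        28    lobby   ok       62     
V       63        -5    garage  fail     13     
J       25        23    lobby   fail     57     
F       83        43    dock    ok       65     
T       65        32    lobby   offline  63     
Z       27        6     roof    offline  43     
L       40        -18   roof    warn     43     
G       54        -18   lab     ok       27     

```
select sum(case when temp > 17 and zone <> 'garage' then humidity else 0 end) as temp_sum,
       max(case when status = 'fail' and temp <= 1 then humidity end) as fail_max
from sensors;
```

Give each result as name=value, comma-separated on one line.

temp_sum=300, fail_max=63

[temp_sum: temp > 17 and zone <> 'garage']
sensor=C: ✓ → 30
sensor=K: ✗
sensor=N: ✓ → 97
sensor=V: ✗
sensor=J: ✓ → 25
sensor=F: ✓ → 83
sensor=T: ✓ → 65
sensor=Z: ✗
sensor=L: ✗
sensor=G: ✗
temp_sum = 30 + 97 + 25 + 83 + 65 = 300
—
[fail_max: status = 'fail' and temp <= 1]
sensor=C: ✗
sensor=K: ✗
sensor=N: ✗
sensor=V: ✓ → 63
sensor=J: ✗
sensor=F: ✗
sensor=T: ✗
sensor=Z: ✗
sensor=L: ✗
sensor=G: ✗
fail_max = MAX(63) = 63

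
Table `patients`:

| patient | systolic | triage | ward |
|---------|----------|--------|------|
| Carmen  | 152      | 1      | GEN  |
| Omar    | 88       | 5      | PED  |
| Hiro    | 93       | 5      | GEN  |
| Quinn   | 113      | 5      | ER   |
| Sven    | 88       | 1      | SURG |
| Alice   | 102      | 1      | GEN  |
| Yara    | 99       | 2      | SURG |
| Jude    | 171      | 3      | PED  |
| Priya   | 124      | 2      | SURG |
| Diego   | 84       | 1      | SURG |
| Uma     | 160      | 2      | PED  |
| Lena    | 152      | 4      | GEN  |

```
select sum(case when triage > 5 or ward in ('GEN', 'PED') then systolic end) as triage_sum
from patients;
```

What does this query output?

918

patient=Carmen: ✓ → 152
patient=Omar: ✓ → 88
patient=Hiro: ✓ → 93
patient=Quinn: ✗
patient=Sven: ✗
patient=Alice: ✓ → 102
patient=Yara: ✗
patient=Jude: ✓ → 171
patient=Priya: ✗
patient=Diego: ✗
patient=Uma: ✓ → 160
patient=Lena: ✓ → 152
triage_sum = 152 + 88 + 93 + 102 + 171 + 160 + 152 = 918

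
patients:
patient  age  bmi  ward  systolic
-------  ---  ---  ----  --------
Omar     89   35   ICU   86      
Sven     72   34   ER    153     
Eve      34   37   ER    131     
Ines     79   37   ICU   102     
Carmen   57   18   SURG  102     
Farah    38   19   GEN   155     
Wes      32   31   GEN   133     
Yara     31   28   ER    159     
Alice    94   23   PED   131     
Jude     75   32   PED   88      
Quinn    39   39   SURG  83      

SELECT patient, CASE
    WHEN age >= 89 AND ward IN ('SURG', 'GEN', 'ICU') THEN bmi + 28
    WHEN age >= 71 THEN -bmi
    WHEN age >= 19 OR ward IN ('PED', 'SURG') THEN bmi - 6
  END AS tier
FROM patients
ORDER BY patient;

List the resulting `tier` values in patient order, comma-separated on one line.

-23, 12, 31, 13, -37, -32, 63, 33, -34, 25, 22

patient=Alice: age >= 71 → -23
patient=Carmen: age >= 19 OR ward IN ('PED', 'SURG') → 12
patient=Eve: age >= 19 OR ward IN ('PED', 'SURG') → 31
patient=Farah: age >= 19 OR ward IN ('PED', 'SURG') → 13
patient=Ines: age >= 71 → -37
patient=Jude: age >= 71 → -32
patient=Omar: age >= 89 AND ward IN ('SURG', 'GEN', 'ICU') → 63
patient=Quinn: age >= 19 OR ward IN ('PED', 'SURG') → 33
patient=Sven: age >= 71 → -34
patient=Wes: age >= 19 OR ward IN ('PED', 'SURG') → 25
patient=Yara: age >= 19 OR ward IN ('PED', 'SURG') → 22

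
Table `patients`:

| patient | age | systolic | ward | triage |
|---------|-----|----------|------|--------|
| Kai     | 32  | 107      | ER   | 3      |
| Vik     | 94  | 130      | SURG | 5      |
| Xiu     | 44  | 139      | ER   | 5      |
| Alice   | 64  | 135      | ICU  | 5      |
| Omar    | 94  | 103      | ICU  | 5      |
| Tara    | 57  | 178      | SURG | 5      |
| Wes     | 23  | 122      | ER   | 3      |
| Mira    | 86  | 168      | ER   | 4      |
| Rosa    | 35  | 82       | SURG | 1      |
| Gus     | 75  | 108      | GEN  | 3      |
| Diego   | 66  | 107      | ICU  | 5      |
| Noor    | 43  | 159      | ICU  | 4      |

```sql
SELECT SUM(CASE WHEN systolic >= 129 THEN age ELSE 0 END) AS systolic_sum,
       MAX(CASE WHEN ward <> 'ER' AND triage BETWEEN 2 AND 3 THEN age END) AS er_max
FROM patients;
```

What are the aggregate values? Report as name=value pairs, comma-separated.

[systolic_sum: systolic >= 129]
patient=Kai: ✗
patient=Vik: ✓ → 94
patient=Xiu: ✓ → 44
patient=Alice: ✓ → 64
patient=Omar: ✗
patient=Tara: ✓ → 57
patient=Wes: ✗
patient=Mira: ✓ → 86
patient=Rosa: ✗
patient=Gus: ✗
patient=Diego: ✗
patient=Noor: ✓ → 43
systolic_sum = 94 + 44 + 64 + 57 + 86 + 43 = 388
—
[er_max: ward <> 'ER' AND triage BETWEEN 2 AND 3]
patient=Kai: ✗
patient=Vik: ✗
patient=Xiu: ✗
patient=Alice: ✗
patient=Omar: ✗
patient=Tara: ✗
patient=Wes: ✗
patient=Mira: ✗
patient=Rosa: ✗
patient=Gus: ✓ → 75
patient=Diego: ✗
patient=Noor: ✗
er_max = MAX(75) = 75

systolic_sum=388, er_max=75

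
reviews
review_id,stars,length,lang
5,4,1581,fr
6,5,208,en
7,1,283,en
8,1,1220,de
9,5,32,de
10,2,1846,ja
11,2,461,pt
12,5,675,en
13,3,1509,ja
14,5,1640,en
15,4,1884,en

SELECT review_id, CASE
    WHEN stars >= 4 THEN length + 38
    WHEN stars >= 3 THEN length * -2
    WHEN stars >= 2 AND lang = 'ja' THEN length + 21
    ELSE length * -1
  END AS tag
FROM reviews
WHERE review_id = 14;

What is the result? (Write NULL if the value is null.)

1678

review_id = 14: stars=5, length=1640, lang=en.
stars >= 4 → true → 1678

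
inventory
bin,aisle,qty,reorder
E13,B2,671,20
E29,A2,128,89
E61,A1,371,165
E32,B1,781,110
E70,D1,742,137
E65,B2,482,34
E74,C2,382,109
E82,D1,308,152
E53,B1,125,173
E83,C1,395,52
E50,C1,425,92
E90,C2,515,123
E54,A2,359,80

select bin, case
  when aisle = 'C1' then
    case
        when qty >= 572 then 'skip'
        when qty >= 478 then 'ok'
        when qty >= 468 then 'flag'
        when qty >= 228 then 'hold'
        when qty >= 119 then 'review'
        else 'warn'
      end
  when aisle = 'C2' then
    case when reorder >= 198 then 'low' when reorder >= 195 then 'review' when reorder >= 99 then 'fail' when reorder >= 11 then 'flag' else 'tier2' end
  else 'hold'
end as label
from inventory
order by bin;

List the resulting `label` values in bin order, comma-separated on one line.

hold, hold, hold, hold, hold, hold, hold, hold, hold, fail, hold, hold, fail

bin=E13: aisle='B2' → outer ELSE → hold
bin=E29: aisle='A2' → outer ELSE → hold
bin=E32: aisle='B1' → outer ELSE → hold
bin=E50: aisle='C1' → inner[qty >= 228] → hold
bin=E53: aisle='B1' → outer ELSE → hold
bin=E54: aisle='A2' → outer ELSE → hold
bin=E61: aisle='A1' → outer ELSE → hold
bin=E65: aisle='B2' → outer ELSE → hold
bin=E70: aisle='D1' → outer ELSE → hold
bin=E74: aisle='C2' → inner[reorder >= 99] → fail
bin=E82: aisle='D1' → outer ELSE → hold
bin=E83: aisle='C1' → inner[qty >= 228] → hold
bin=E90: aisle='C2' → inner[reorder >= 99] → fail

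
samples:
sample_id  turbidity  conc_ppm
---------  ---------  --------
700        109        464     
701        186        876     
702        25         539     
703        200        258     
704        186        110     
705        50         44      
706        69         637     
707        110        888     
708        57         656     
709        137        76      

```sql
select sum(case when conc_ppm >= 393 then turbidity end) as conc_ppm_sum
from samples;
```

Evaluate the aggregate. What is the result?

556

sample_id=700: ✓ → 109
sample_id=701: ✓ → 186
sample_id=702: ✓ → 25
sample_id=703: ✗
sample_id=704: ✗
sample_id=705: ✗
sample_id=706: ✓ → 69
sample_id=707: ✓ → 110
sample_id=708: ✓ → 57
sample_id=709: ✗
conc_ppm_sum = 109 + 186 + 25 + 69 + 110 + 57 = 556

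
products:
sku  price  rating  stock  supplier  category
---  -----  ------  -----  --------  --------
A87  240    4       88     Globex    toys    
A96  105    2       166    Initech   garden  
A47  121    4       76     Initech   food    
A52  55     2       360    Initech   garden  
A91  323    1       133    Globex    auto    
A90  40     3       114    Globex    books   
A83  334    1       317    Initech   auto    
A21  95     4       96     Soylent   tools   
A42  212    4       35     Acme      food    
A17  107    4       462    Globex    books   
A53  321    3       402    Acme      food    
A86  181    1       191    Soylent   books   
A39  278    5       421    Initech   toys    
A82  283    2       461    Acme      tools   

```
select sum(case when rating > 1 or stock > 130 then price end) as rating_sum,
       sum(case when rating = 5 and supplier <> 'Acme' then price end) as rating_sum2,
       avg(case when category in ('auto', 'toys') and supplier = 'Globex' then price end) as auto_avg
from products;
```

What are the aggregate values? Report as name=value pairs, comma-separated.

[rating_sum: rating > 1 or stock > 130]
sku=A87: ✓ → 240
sku=A96: ✓ → 105
sku=A47: ✓ → 121
sku=A52: ✓ → 55
sku=A91: ✓ → 323
sku=A90: ✓ → 40
sku=A83: ✓ → 334
sku=A21: ✓ → 95
sku=A42: ✓ → 212
sku=A17: ✓ → 107
sku=A53: ✓ → 321
sku=A86: ✓ → 181
sku=A39: ✓ → 278
sku=A82: ✓ → 283
rating_sum = 240 + 105 + 121 + 55 + 323 + 40 + 334 + 95 + 212 + 107 + 321 + 181 + 278 + 283 = 2695
—
[rating_sum2: rating = 5 and supplier <> 'Acme']
sku=A87: ✗
sku=A96: ✗
sku=A47: ✗
sku=A52: ✗
sku=A91: ✗
sku=A90: ✗
sku=A83: ✗
sku=A21: ✗
sku=A42: ✗
sku=A17: ✗
sku=A53: ✗
sku=A86: ✗
sku=A39: ✓ → 278
sku=A82: ✗
rating_sum2 = 278
—
[auto_avg: category in ('auto', 'toys') and supplier = 'Globex']
sku=A87: ✓ → 240
sku=A96: ✗
sku=A47: ✗
sku=A52: ✗
sku=A91: ✓ → 323
sku=A90: ✗
sku=A83: ✗
sku=A21: ✗
sku=A42: ✗
sku=A17: ✗
sku=A53: ✗
sku=A86: ✗
sku=A39: ✗
sku=A82: ✗
auto_avg = (240 + 323) / 2 = 281.5

rating_sum=2695, rating_sum2=278, auto_avg=281.5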